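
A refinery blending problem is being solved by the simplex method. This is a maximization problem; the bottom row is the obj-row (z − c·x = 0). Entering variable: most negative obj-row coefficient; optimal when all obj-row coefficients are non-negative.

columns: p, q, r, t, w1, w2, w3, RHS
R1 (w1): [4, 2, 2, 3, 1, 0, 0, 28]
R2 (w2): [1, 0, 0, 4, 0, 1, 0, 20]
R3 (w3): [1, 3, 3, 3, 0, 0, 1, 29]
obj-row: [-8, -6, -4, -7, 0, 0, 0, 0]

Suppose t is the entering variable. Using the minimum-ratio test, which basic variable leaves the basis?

Column t entries and ratios — w1: 28/3 = 28/3; w2: 20/4 = 5; w3: 29/3 = 29/3.
Smallest ratio is 5 in the row of w2, so w2 leaves.

w2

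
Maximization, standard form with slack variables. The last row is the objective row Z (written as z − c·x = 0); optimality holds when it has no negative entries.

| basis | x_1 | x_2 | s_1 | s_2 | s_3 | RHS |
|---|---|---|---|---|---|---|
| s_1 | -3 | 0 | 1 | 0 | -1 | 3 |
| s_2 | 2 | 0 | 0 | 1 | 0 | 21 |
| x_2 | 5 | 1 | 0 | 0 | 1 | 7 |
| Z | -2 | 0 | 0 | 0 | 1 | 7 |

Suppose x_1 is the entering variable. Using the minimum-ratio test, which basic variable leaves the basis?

Column x_1 entries and ratios — s_1: -3 ≤ 0, skip; s_2: 21/2 = 21/2; x_2: 7/5 = 7/5.
Smallest ratio is 7/5 in the row of x_2, so x_2 leaves.

x_2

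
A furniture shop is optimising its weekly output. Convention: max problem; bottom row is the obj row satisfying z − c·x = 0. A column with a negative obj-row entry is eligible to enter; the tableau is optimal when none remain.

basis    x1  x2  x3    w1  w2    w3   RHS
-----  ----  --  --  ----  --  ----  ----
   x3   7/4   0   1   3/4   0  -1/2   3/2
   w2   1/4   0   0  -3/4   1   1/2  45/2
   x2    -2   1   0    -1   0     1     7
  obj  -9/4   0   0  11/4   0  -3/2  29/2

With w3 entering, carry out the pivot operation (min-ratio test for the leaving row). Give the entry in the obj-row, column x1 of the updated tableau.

-21/4

Ratio test on column w3 — row 1: entry -1/2 ≤ 0; row 2: (45/2)/(1/2) = 45; row 3: 7/1 = 7. Minimum is 7 at row 3 (x2 leaves); pivot element 1.
Divide row 3 by 1; eliminate column w3 from the other rows.
obj-row update in column x1: -9/4 − (-3/2)·(-2) = -21/4.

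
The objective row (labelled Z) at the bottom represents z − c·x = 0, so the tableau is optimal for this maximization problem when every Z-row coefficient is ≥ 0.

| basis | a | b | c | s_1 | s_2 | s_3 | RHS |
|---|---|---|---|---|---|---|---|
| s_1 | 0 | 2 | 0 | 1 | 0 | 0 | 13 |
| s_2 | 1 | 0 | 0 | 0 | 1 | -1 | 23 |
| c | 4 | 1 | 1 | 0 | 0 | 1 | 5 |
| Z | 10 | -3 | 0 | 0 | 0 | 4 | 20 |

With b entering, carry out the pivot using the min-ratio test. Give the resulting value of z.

35

Ratio test on column b — row 1: 13/2 = 13/2; row 2: entry 0 ≤ 0; row 3: 5/1 = 5. Minimum is 5 at row 3 (c leaves); pivot element 1.
Pivot on row 3; the Z-row RHS becomes 20 − (-3)·5 = 35.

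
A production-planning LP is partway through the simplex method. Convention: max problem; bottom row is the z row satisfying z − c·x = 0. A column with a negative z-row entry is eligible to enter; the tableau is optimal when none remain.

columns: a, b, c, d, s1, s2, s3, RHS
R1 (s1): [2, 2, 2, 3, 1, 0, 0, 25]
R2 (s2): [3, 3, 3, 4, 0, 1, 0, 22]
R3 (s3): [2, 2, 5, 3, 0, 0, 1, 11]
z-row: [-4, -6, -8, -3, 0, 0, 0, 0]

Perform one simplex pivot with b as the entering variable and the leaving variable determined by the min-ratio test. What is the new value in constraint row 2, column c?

-9/2

Ratio test on column b — row 1: 25/2 = 25/2; row 2: 22/3 = 22/3; row 3: 11/2 = 11/2. Minimum is 11/2 at row 3 (s3 leaves); pivot element 2.
Divide row 3 by 2; eliminate column b from the other rows.
Row 2 update in column c: 3 − 3·(5/2) = -9/2.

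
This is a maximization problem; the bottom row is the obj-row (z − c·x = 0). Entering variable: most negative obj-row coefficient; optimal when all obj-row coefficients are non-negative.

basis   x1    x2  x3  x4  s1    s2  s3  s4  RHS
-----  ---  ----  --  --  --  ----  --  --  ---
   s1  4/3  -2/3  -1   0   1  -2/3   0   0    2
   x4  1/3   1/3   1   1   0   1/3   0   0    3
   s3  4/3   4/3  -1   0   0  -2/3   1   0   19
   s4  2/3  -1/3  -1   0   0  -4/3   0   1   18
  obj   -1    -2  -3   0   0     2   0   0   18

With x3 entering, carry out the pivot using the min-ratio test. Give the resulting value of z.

Ratio test on column x3 — row 1: entry -1 ≤ 0; row 2: 3/1 = 3; row 3: entry -1 ≤ 0; row 4: entry -1 ≤ 0. Minimum is 3 at row 2 (x4 leaves); pivot element 1.
Pivot on row 2; the obj-row RHS becomes 18 − (-3)·3 = 27.

27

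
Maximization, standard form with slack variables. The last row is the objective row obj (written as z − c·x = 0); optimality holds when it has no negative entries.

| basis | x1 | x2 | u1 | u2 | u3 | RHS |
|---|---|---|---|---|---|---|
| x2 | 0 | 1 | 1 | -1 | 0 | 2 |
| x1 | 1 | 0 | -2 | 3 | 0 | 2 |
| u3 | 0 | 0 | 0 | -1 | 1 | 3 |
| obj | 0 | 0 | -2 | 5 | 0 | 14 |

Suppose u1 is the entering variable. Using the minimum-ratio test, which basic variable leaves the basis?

x2

Column u1 entries and ratios — x2: 2/1 = 2; x1: -2 ≤ 0, skip; u3: 0 ≤ 0, skip.
Smallest ratio is 2 in the row of x2, so x2 leaves.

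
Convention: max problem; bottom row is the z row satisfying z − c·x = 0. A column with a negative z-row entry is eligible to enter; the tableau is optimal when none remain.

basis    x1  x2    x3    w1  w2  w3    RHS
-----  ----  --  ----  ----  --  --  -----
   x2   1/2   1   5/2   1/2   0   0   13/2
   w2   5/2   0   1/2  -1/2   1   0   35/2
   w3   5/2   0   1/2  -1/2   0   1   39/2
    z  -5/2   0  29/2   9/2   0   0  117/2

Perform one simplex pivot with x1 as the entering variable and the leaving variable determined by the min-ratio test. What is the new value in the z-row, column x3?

Ratio test on column x1 — row 1: (13/2)/(1/2) = 13; row 2: (35/2)/(5/2) = 7; row 3: (39/2)/(5/2) = 39/5. Minimum is 7 at row 2 (w2 leaves); pivot element 5/2.
Divide row 2 by 5/2; eliminate column x1 from the other rows.
z-row update in column x3: 29/2 − (-5/2)·(1/5) = 15.

15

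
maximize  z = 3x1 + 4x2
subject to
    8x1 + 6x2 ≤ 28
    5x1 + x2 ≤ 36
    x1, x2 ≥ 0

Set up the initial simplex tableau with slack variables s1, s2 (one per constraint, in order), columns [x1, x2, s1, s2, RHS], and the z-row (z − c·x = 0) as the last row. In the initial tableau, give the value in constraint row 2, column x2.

Constraint 2 has coefficient 1 on x2.

1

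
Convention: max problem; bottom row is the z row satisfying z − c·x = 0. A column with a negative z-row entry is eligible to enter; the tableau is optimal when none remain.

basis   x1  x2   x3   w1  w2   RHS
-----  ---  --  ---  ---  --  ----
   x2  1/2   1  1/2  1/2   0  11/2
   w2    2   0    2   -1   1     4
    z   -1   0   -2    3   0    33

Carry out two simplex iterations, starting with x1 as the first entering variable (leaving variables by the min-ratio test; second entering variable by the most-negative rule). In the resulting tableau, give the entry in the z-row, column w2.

Ratio test on column x1 — row 1: (11/2)/(1/2) = 11; row 2: 4/2 = 2. Minimum is 2 at row 2 (w2 leaves); pivot element 2.
Divide row 2 by 2; eliminate column x1 from the other rows.
Second iteration: most negative z-row entry is -1 in column x3, so x3 enters.
Ratio test on column x3 — row 1: entry 0 ≤ 0; row 2: 2/1 = 2. Minimum is 2 at row 2 (x1 leaves); pivot element 1.
Divide row 2 by 1; eliminate column x3 from the other rows.
After both pivots, the entry at the z-row, column w2 is 1.

1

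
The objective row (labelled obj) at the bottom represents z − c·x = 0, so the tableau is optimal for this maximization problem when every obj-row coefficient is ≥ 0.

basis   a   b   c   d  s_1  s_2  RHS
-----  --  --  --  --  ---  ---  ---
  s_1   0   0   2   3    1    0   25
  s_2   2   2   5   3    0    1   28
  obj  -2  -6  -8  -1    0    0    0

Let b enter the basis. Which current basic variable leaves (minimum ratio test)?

s_2

Column b entries and ratios — s_1: 0 ≤ 0, skip; s_2: 28/2 = 14.
Smallest ratio is 14 in the row of s_2, so s_2 leaves.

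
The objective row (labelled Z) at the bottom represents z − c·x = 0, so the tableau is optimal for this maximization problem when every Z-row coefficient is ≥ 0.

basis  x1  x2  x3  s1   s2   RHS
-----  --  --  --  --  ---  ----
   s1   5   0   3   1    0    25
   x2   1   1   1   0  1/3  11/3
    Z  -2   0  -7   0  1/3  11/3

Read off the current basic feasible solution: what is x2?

x2 is basic (row 2); its value is the RHS of that row, 11/3.

11/3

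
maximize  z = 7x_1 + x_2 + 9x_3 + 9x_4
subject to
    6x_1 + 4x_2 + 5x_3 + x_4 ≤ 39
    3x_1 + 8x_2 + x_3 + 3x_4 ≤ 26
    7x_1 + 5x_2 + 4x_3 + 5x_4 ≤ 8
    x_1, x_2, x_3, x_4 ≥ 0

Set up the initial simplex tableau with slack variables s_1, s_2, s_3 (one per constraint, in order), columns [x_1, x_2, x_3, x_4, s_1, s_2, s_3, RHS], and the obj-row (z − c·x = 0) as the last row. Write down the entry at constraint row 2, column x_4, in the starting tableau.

Constraint 2 has coefficient 3 on x_4.

3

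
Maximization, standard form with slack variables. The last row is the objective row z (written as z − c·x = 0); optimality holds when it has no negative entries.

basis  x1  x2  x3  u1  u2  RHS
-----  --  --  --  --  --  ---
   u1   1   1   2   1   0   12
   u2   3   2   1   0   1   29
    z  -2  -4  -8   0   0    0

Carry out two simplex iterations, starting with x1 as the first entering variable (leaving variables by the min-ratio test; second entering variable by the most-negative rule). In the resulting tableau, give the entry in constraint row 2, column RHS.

Ratio test on column x1 — row 1: 12/1 = 12; row 2: 29/3 = 29/3. Minimum is 29/3 at row 2 (u2 leaves); pivot element 3.
Divide row 2 by 3; eliminate column x1 from the other rows.
Second iteration: most negative z-row entry is -22/3 in column x3, so x3 enters.
Ratio test on column x3 — row 1: (7/3)/(5/3) = 7/5; row 2: (29/3)/(1/3) = 29. Minimum is 7/5 at row 1 (u1 leaves); pivot element 5/3.
Divide row 1 by 5/3; eliminate column x3 from the other rows.
After both pivots, the entry at constraint row 2, column RHS is 46/5.

46/5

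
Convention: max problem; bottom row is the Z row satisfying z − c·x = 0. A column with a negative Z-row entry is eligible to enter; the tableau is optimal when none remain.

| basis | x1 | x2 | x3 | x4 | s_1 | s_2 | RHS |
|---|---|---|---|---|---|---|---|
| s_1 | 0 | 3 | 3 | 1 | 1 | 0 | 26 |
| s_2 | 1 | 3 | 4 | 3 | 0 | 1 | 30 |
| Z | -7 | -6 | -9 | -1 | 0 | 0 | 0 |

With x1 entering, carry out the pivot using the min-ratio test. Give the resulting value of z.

Ratio test on column x1 — row 1: entry 0 ≤ 0; row 2: 30/1 = 30. Minimum is 30 at row 2 (s_2 leaves); pivot element 1.
Pivot on row 2; the Z-row RHS becomes 0 − (-7)·30 = 210.

210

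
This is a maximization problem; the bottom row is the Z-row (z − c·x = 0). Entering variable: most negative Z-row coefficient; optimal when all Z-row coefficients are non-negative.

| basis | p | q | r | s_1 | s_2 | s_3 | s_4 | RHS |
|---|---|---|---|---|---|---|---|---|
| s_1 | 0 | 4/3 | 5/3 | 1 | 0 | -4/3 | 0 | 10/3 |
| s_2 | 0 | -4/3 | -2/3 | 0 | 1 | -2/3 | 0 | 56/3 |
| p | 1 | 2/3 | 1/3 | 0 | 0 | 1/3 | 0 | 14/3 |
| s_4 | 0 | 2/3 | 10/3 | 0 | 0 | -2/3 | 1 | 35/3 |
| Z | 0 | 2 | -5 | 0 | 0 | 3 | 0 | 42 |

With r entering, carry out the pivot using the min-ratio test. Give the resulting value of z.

Ratio test on column r — row 1: (10/3)/(5/3) = 2; row 2: entry -2/3 ≤ 0; row 3: (14/3)/(1/3) = 14; row 4: (35/3)/(10/3) = 7/2. Minimum is 2 at row 1 (s_1 leaves); pivot element 5/3.
Pivot on row 1; the Z-row RHS becomes 42 − (-5)·2 = 52.

52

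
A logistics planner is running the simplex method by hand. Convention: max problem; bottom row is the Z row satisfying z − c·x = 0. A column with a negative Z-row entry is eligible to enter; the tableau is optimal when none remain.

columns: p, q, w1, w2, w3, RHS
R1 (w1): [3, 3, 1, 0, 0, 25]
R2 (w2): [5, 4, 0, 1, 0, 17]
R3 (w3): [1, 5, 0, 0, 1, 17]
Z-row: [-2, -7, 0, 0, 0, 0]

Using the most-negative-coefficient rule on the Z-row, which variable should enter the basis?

Negative Z-row entries: p: -2, q: -7.
The most negative is -7 in column q, so q enters.

q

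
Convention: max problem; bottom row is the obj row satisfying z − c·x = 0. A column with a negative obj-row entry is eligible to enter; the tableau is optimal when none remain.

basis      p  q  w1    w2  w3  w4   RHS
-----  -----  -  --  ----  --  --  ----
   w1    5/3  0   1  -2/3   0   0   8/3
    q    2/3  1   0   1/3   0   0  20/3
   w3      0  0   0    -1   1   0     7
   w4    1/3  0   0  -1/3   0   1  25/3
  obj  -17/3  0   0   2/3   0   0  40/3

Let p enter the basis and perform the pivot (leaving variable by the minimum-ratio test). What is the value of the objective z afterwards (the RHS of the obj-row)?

112/5

Ratio test on column p — row 1: (8/3)/(5/3) = 8/5; row 2: (20/3)/(2/3) = 10; row 3: entry 0 ≤ 0; row 4: (25/3)/(1/3) = 25. Minimum is 8/5 at row 1 (w1 leaves); pivot element 5/3.
Pivot on row 1; the obj-row RHS becomes 40/3 − (-17/3)·(8/5) = 112/5.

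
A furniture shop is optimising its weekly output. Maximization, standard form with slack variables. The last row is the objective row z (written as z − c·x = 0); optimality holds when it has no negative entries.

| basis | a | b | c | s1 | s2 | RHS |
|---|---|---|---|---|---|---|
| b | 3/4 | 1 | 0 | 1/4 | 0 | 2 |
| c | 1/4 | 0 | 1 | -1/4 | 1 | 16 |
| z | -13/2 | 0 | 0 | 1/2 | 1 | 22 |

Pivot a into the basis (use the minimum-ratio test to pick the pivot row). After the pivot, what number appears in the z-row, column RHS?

Ratio test on column a — row 1: 2/(3/4) = 8/3; row 2: 16/(1/4) = 64. Minimum is 8/3 at row 1 (b leaves); pivot element 3/4.
Divide row 1 by 3/4; eliminate column a from the other rows.
z-row update in column RHS: 22 − (-13/2)·(8/3) = 118/3.

118/3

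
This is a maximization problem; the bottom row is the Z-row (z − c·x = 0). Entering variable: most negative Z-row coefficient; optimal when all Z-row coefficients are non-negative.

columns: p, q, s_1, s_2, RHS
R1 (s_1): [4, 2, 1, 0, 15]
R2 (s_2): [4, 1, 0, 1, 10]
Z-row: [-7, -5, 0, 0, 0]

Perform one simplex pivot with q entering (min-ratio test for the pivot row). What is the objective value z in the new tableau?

Ratio test on column q — row 1: 15/2 = 15/2; row 2: 10/1 = 10. Minimum is 15/2 at row 1 (s_1 leaves); pivot element 2.
Pivot on row 1; the Z-row RHS becomes 0 − (-5)·(15/2) = 75/2.

75/2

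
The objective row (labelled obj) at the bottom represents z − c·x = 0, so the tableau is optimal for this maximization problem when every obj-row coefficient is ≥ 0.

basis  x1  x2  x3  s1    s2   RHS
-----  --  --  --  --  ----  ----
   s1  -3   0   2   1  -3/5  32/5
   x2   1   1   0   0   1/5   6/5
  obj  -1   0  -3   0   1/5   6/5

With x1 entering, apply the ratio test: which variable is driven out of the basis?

Column x1 entries and ratios — s1: -3 ≤ 0, skip; x2: (6/5)/1 = 6/5.
Smallest ratio is 6/5 in the row of x2, so x2 leaves.

x2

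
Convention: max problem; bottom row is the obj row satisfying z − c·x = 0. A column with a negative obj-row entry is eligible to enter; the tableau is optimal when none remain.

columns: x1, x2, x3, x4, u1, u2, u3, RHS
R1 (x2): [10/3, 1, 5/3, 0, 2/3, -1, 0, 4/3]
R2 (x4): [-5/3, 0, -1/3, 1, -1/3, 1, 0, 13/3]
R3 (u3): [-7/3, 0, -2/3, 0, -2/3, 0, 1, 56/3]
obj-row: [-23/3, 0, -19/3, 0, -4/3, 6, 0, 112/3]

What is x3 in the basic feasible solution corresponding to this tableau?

0

x3 is not in the basis, so in the current basic feasible solution x3 = 0.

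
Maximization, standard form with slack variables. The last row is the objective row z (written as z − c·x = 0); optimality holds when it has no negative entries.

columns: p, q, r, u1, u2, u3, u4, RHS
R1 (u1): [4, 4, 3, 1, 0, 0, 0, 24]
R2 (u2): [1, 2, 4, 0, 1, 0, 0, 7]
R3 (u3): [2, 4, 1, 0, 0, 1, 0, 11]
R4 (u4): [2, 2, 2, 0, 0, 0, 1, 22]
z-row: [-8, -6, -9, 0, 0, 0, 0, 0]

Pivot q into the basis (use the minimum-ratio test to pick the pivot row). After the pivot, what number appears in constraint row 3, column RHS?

Ratio test on column q — row 1: 24/4 = 6; row 2: 7/2 = 7/2; row 3: 11/4 = 11/4; row 4: 22/2 = 11. Minimum is 11/4 at row 3 (u3 leaves); pivot element 4.
Divide row 3 by 4; eliminate column q from the other rows.
In the new row 3, the RHS entry is the old entry divided by the pivot: 11/4 = 11/4.

11/4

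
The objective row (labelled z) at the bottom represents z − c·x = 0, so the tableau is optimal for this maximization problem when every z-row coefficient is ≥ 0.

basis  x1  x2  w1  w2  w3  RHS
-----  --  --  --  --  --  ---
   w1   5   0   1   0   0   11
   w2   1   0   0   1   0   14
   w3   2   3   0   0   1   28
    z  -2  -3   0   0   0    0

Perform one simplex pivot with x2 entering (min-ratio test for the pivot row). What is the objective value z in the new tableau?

Ratio test on column x2 — row 1: entry 0 ≤ 0; row 2: entry 0 ≤ 0; row 3: 28/3 = 28/3. Minimum is 28/3 at row 3 (w3 leaves); pivot element 3.
Pivot on row 3; the z-row RHS becomes 0 − (-3)·(28/3) = 28.

28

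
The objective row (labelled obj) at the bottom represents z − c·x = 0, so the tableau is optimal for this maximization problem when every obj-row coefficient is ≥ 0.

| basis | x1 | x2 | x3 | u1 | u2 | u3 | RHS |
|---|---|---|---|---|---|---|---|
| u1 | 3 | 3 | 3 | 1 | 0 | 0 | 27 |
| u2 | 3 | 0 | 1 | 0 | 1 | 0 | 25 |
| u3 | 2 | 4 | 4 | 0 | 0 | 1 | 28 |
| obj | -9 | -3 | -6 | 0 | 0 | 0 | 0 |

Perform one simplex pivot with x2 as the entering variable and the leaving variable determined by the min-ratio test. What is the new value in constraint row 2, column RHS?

Ratio test on column x2 — row 1: 27/3 = 9; row 2: entry 0 ≤ 0; row 3: 28/4 = 7. Minimum is 7 at row 3 (u3 leaves); pivot element 4.
Divide row 3 by 4; eliminate column x2 from the other rows.
Row 2 update in column RHS: 25 − 0·7 = 25.

25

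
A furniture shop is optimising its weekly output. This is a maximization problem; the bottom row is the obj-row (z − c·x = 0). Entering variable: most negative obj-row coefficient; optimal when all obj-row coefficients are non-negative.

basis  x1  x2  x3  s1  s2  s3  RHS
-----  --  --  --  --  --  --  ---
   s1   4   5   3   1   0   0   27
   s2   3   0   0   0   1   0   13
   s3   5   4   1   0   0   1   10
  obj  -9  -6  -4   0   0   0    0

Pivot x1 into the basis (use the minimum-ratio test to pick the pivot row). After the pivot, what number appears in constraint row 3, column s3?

Ratio test on column x1 — row 1: 27/4 = 27/4; row 2: 13/3 = 13/3; row 3: 10/5 = 2. Minimum is 2 at row 3 (s3 leaves); pivot element 5.
Divide row 3 by 5; eliminate column x1 from the other rows.
In the new row 3, the s3 entry is the old entry divided by the pivot: 1/5 = 1/5.

1/5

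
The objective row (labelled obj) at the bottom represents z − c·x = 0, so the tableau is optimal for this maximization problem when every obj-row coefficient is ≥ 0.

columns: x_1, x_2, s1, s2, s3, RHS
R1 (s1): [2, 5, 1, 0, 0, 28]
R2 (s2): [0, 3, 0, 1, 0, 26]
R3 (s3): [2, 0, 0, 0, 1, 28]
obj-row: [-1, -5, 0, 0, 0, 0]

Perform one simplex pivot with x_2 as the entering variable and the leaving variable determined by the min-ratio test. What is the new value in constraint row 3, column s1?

0

Ratio test on column x_2 — row 1: 28/5 = 28/5; row 2: 26/3 = 26/3; row 3: entry 0 ≤ 0. Minimum is 28/5 at row 1 (s1 leaves); pivot element 5.
Divide row 1 by 5; eliminate column x_2 from the other rows.
Row 3 update in column s1: 0 − 0·(1/5) = 0.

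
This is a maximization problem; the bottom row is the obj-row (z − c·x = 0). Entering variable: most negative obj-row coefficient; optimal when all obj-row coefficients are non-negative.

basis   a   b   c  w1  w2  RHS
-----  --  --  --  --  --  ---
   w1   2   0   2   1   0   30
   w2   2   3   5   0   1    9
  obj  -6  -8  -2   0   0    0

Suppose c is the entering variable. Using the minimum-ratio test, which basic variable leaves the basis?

w2

Column c entries and ratios — w1: 30/2 = 15; w2: 9/5 = 9/5.
Smallest ratio is 9/5 in the row of w2, so w2 leaves.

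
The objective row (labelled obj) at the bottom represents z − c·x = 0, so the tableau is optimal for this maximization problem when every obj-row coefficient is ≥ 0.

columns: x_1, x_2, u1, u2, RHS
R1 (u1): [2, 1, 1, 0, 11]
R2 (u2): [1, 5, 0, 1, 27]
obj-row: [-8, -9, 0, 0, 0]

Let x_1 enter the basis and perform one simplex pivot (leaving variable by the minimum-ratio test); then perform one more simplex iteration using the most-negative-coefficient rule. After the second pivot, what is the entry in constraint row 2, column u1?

-1/9

Ratio test on column x_1 — row 1: 11/2 = 11/2; row 2: 27/1 = 27. Minimum is 11/2 at row 1 (u1 leaves); pivot element 2.
Divide row 1 by 2; eliminate column x_1 from the other rows.
Second iteration: most negative obj-row entry is -5 in column x_2, so x_2 enters.
Ratio test on column x_2 — row 1: (11/2)/(1/2) = 11; row 2: (43/2)/(9/2) = 43/9. Minimum is 43/9 at row 2 (u2 leaves); pivot element 9/2.
Divide row 2 by 9/2; eliminate column x_2 from the other rows.
After both pivots, the entry at constraint row 2, column u1 is -1/9.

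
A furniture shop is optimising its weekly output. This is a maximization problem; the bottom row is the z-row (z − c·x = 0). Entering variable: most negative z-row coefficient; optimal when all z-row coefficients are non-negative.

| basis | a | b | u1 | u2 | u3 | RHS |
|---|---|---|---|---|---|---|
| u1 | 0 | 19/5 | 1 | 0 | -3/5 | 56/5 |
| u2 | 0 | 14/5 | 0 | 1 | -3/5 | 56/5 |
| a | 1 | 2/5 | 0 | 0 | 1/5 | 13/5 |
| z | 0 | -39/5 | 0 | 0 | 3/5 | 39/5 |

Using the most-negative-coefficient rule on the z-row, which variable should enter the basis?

Negative z-row entries: b: -39/5.
The most negative is -39/5 in column b, so b enters.

b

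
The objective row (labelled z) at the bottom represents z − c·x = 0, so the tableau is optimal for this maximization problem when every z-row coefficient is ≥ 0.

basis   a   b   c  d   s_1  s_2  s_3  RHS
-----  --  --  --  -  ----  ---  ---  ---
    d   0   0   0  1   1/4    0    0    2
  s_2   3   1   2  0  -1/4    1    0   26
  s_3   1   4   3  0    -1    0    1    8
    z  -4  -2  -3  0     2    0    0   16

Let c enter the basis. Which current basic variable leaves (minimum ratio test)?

s_3

Column c entries and ratios — d: 0 ≤ 0, skip; s_2: 26/2 = 13; s_3: 8/3 = 8/3.
Smallest ratio is 8/3 in the row of s_3, so s_3 leaves.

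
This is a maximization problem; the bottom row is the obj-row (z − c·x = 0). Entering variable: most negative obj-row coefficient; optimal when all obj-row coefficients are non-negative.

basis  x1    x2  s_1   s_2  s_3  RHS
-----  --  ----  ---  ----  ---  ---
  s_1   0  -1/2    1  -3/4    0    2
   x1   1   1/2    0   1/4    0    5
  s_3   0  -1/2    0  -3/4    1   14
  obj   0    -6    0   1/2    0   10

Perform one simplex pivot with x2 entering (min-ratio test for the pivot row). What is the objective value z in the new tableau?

70

Ratio test on column x2 — row 1: entry -1/2 ≤ 0; row 2: 5/(1/2) = 10; row 3: entry -1/2 ≤ 0. Minimum is 10 at row 2 (x1 leaves); pivot element 1/2.
Pivot on row 2; the obj-row RHS becomes 10 − (-6)·10 = 70.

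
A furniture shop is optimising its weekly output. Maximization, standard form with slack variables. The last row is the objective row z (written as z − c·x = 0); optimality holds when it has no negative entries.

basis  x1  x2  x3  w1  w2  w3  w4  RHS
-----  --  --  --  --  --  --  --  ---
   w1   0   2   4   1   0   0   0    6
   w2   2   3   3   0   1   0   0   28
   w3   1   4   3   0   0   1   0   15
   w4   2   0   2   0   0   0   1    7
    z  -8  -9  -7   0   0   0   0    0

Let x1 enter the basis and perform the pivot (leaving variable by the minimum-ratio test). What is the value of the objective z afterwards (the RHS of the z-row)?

28

Ratio test on column x1 — row 1: entry 0 ≤ 0; row 2: 28/2 = 14; row 3: 15/1 = 15; row 4: 7/2 = 7/2. Minimum is 7/2 at row 4 (w4 leaves); pivot element 2.
Pivot on row 4; the z-row RHS becomes 0 − (-8)·(7/2) = 28.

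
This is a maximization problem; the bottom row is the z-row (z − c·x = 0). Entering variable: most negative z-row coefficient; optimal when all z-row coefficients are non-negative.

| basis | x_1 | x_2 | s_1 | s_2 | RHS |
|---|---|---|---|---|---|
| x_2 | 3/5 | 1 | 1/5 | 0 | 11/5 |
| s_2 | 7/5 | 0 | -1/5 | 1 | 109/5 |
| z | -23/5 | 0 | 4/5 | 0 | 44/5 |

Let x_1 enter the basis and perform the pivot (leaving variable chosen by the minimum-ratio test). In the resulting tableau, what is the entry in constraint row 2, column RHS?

Ratio test on column x_1 — row 1: (11/5)/(3/5) = 11/3; row 2: (109/5)/(7/5) = 109/7. Minimum is 11/3 at row 1 (x_2 leaves); pivot element 3/5.
Divide row 1 by 3/5; eliminate column x_1 from the other rows.
Row 2 update in column RHS: 109/5 − (7/5)·(11/3) = 50/3.

50/3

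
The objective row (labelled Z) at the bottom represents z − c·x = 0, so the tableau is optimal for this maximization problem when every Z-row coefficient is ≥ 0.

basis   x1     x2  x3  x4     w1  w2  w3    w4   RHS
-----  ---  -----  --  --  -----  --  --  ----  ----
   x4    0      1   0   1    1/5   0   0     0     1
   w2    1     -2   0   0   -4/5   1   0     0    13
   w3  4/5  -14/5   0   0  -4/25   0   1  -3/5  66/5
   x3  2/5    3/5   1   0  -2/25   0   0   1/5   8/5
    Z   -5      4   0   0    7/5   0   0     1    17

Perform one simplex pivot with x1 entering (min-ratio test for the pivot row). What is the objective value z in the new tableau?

Ratio test on column x1 — row 1: entry 0 ≤ 0; row 2: 13/1 = 13; row 3: (66/5)/(4/5) = 33/2; row 4: (8/5)/(2/5) = 4. Minimum is 4 at row 4 (x3 leaves); pivot element 2/5.
Pivot on row 4; the Z-row RHS becomes 17 − (-5)·4 = 37.

37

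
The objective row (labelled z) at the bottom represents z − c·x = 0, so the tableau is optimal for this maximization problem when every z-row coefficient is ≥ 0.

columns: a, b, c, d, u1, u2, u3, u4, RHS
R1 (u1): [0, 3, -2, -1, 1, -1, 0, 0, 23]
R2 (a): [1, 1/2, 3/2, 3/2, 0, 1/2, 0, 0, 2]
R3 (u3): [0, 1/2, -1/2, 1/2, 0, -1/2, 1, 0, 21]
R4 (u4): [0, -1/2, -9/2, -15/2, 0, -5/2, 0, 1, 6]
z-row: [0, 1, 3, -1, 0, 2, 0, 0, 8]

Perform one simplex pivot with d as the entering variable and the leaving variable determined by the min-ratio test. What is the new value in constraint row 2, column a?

2/3

Ratio test on column d — row 1: entry -1 ≤ 0; row 2: 2/(3/2) = 4/3; row 3: 21/(1/2) = 42; row 4: entry -15/2 ≤ 0. Minimum is 4/3 at row 2 (a leaves); pivot element 3/2.
Divide row 2 by 3/2; eliminate column d from the other rows.
In the new row 2, the a entry is the old entry divided by the pivot: 1/(3/2) = 2/3.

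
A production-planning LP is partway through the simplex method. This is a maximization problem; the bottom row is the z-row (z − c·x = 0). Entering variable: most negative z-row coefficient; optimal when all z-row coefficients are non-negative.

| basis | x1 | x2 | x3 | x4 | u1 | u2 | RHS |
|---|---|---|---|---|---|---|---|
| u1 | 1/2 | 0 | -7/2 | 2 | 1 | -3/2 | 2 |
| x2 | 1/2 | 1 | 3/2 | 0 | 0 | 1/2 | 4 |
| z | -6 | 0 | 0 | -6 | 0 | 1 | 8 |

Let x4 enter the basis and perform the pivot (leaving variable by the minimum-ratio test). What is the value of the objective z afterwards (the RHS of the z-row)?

14

Ratio test on column x4 — row 1: 2/2 = 1; row 2: entry 0 ≤ 0. Minimum is 1 at row 1 (u1 leaves); pivot element 2.
Pivot on row 1; the z-row RHS becomes 8 − (-6)·1 = 14.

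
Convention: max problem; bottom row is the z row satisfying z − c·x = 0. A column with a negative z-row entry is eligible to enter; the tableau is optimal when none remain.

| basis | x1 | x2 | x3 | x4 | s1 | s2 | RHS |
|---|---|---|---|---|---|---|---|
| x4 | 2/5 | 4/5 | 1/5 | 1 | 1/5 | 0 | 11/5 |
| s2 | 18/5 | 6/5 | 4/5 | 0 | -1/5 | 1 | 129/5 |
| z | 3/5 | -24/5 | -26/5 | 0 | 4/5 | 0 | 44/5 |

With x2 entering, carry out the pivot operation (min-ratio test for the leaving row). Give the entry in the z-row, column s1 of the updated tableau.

2

Ratio test on column x2 — row 1: (11/5)/(4/5) = 11/4; row 2: (129/5)/(6/5) = 43/2. Minimum is 11/4 at row 1 (x4 leaves); pivot element 4/5.
Divide row 1 by 4/5; eliminate column x2 from the other rows.
z-row update in column s1: 4/5 − (-24/5)·(1/4) = 2.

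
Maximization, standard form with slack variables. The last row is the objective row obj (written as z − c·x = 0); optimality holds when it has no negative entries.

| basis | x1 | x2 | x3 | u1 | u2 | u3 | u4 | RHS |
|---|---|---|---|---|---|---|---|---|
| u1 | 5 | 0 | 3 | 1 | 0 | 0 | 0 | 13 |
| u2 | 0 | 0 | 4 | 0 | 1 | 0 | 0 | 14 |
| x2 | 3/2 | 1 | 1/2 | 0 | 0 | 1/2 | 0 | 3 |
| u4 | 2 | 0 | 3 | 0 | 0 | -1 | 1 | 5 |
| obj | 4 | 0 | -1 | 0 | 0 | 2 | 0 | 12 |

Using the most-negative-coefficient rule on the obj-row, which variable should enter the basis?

x3

Negative obj-row entries: x3: -1.
The most negative is -1 in column x3, so x3 enters.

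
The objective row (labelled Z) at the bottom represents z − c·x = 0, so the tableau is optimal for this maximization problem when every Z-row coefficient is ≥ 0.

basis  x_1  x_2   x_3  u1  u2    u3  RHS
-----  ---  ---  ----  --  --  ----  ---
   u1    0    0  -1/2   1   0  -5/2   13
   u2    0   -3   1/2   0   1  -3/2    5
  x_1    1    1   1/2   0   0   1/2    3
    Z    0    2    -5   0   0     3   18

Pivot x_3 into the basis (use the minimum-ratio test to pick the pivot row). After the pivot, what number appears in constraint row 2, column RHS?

Ratio test on column x_3 — row 1: entry -1/2 ≤ 0; row 2: 5/(1/2) = 10; row 3: 3/(1/2) = 6. Minimum is 6 at row 3 (x_1 leaves); pivot element 1/2.
Divide row 3 by 1/2; eliminate column x_3 from the other rows.
Row 2 update in column RHS: 5 − (1/2)·6 = 2.

2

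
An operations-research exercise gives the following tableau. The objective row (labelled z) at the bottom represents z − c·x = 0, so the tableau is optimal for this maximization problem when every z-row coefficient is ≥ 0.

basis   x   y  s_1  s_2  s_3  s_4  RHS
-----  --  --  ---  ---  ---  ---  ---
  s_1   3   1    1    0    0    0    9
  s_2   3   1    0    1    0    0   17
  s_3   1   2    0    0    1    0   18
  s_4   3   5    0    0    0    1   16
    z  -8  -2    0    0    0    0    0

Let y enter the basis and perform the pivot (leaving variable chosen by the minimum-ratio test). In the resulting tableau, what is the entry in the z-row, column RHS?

32/5

Ratio test on column y — row 1: 9/1 = 9; row 2: 17/1 = 17; row 3: 18/2 = 9; row 4: 16/5 = 16/5. Minimum is 16/5 at row 4 (s_4 leaves); pivot element 5.
Divide row 4 by 5; eliminate column y from the other rows.
z-row update in column RHS: 0 − (-2)·(16/5) = 32/5.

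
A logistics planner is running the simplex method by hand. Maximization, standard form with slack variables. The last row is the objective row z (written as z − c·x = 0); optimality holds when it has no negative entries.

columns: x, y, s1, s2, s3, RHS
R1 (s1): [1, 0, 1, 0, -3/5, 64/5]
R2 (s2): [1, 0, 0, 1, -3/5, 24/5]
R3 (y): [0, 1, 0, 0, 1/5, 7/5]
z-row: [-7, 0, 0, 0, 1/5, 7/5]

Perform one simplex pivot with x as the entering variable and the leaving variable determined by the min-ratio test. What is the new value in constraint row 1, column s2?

-1

Ratio test on column x — row 1: (64/5)/1 = 64/5; row 2: (24/5)/1 = 24/5; row 3: entry 0 ≤ 0. Minimum is 24/5 at row 2 (s2 leaves); pivot element 1.
Divide row 2 by 1; eliminate column x from the other rows.
Row 1 update in column s2: 0 − 1·1 = -1.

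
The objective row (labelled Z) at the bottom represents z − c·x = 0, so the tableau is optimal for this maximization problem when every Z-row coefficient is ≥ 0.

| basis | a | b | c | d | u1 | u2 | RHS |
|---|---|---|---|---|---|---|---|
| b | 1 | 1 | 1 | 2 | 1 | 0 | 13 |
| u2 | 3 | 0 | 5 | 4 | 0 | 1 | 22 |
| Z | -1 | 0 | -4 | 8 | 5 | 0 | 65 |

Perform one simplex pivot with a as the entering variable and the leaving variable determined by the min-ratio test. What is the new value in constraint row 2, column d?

4/3

Ratio test on column a — row 1: 13/1 = 13; row 2: 22/3 = 22/3. Minimum is 22/3 at row 2 (u2 leaves); pivot element 3.
Divide row 2 by 3; eliminate column a from the other rows.
In the new row 2, the d entry is the old entry divided by the pivot: 4/3 = 4/3.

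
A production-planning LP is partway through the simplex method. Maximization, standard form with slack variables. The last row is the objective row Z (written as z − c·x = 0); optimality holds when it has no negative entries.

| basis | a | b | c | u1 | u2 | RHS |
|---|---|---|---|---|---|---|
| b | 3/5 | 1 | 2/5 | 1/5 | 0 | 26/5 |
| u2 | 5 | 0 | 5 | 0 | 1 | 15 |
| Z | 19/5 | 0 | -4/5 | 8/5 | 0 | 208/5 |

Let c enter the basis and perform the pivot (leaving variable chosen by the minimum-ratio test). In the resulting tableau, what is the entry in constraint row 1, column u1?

Ratio test on column c — row 1: (26/5)/(2/5) = 13; row 2: 15/5 = 3. Minimum is 3 at row 2 (u2 leaves); pivot element 5.
Divide row 2 by 5; eliminate column c from the other rows.
Row 1 update in column u1: 1/5 − (2/5)·0 = 1/5.

1/5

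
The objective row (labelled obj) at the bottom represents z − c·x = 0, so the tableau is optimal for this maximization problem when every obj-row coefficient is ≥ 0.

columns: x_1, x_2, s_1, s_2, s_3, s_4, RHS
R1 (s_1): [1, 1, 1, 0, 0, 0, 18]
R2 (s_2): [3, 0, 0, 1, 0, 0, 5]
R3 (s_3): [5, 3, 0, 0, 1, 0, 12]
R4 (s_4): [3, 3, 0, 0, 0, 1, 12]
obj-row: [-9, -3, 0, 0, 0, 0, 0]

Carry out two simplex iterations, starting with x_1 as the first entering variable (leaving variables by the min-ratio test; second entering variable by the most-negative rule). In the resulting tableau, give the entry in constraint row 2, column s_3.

0

Ratio test on column x_1 — row 1: 18/1 = 18; row 2: 5/3 = 5/3; row 3: 12/5 = 12/5; row 4: 12/3 = 4. Minimum is 5/3 at row 2 (s_2 leaves); pivot element 3.
Divide row 2 by 3; eliminate column x_1 from the other rows.
Second iteration: most negative obj-row entry is -3 in column x_2, so x_2 enters.
Ratio test on column x_2 — row 1: (49/3)/1 = 49/3; row 2: entry 0 ≤ 0; row 3: (11/3)/3 = 11/9; row 4: 7/3 = 7/3. Minimum is 11/9 at row 3 (s_3 leaves); pivot element 3.
Divide row 3 by 3; eliminate column x_2 from the other rows.
After both pivots, the entry at constraint row 2, column s_3 is 0.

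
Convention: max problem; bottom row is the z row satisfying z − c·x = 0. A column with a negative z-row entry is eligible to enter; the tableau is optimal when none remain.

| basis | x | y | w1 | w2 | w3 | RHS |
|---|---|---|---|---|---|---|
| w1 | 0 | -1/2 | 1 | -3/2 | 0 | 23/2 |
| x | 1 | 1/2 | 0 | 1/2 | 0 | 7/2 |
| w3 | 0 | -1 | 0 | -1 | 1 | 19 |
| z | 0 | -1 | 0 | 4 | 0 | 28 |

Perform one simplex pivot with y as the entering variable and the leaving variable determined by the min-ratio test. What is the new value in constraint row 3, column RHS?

Ratio test on column y — row 1: entry -1/2 ≤ 0; row 2: (7/2)/(1/2) = 7; row 3: entry -1 ≤ 0. Minimum is 7 at row 2 (x leaves); pivot element 1/2.
Divide row 2 by 1/2; eliminate column y from the other rows.
Row 3 update in column RHS: 19 − (-1)·7 = 26.

26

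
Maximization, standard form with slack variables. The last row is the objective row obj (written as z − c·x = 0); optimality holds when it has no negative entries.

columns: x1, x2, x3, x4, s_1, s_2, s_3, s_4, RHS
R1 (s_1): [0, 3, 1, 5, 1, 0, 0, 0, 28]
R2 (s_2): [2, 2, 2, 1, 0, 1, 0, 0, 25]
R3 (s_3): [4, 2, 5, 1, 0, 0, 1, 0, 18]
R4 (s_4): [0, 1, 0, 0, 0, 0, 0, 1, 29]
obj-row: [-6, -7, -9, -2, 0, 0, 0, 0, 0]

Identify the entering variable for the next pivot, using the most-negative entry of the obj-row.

x3

Negative obj-row entries: x1: -6, x2: -7, x3: -9, x4: -2.
The most negative is -9 in column x3, so x3 enters.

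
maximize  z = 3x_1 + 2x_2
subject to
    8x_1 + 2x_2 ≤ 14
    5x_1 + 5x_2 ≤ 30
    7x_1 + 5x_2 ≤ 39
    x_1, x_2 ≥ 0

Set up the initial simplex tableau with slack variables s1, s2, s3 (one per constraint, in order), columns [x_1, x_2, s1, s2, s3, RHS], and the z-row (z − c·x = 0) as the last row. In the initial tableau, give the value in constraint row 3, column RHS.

The RHS of constraint 3 is b_3 = 39.

39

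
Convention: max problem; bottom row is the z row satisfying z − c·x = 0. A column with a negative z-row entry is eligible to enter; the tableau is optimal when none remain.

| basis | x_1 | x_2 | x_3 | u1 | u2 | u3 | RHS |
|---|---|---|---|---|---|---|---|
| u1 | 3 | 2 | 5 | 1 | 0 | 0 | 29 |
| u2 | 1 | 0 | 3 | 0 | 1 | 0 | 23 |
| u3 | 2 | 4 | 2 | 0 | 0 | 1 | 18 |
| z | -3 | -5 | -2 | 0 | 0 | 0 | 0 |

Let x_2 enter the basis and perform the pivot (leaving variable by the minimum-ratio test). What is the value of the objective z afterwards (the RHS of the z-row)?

Ratio test on column x_2 — row 1: 29/2 = 29/2; row 2: entry 0 ≤ 0; row 3: 18/4 = 9/2. Minimum is 9/2 at row 3 (u3 leaves); pivot element 4.
Pivot on row 3; the z-row RHS becomes 0 − (-5)·(9/2) = 45/2.

45/2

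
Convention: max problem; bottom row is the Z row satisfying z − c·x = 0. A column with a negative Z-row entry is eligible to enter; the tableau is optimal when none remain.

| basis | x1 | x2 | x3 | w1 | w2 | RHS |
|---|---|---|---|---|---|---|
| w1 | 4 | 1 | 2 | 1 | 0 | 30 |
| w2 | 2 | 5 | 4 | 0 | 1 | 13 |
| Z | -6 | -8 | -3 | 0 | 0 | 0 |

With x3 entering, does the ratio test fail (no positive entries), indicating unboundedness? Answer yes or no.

no

Column x3 has positive entries in row(s) 1, 2, so the ratio test bounds it — not unbounded.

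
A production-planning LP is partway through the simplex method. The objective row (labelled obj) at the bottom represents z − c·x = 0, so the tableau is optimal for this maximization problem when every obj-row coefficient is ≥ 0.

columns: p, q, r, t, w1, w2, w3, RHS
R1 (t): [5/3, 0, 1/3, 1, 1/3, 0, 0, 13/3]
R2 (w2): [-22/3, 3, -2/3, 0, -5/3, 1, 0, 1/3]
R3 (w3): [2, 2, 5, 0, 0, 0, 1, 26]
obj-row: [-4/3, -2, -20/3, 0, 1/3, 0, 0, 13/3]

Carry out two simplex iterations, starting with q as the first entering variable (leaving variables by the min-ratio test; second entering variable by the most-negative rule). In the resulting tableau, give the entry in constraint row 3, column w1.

Ratio test on column q — row 1: entry 0 ≤ 0; row 2: (1/3)/3 = 1/9; row 3: 26/2 = 13. Minimum is 1/9 at row 2 (w2 leaves); pivot element 3.
Divide row 2 by 3; eliminate column q from the other rows.
Second iteration: most negative obj-row entry is -64/9 in column r, so r enters.
Ratio test on column r — row 1: (13/3)/(1/3) = 13; row 2: entry -2/9 ≤ 0; row 3: (232/9)/(49/9) = 232/49. Minimum is 232/49 at row 3 (w3 leaves); pivot element 49/9.
Divide row 3 by 49/9; eliminate column r from the other rows.
After both pivots, the entry at constraint row 3, column w1 is 10/49.

10/49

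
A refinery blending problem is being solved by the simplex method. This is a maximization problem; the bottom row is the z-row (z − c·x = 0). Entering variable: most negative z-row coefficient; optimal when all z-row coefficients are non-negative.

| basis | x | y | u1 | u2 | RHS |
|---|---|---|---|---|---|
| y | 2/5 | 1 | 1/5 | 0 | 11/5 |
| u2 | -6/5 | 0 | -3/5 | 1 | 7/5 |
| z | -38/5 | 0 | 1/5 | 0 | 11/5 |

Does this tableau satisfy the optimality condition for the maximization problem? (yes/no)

The z-row has a negative entry -38/5 in column x, so it is not optimal.

no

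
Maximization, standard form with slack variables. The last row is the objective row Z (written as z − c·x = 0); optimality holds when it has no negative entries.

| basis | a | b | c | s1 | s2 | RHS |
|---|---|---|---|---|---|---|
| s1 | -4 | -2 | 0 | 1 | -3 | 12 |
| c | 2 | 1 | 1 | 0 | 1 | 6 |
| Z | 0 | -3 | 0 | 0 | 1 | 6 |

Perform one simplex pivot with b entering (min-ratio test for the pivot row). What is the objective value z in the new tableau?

Ratio test on column b — row 1: entry -2 ≤ 0; row 2: 6/1 = 6. Minimum is 6 at row 2 (c leaves); pivot element 1.
Pivot on row 2; the Z-row RHS becomes 6 − (-3)·6 = 24.

24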